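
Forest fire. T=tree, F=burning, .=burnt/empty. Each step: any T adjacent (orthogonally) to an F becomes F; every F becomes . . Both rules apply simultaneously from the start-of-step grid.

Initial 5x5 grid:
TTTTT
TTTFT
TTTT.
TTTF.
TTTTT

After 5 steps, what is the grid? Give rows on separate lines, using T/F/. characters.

Step 1: 6 trees catch fire, 2 burn out
  TTTFT
  TTF.F
  TTTF.
  TTF..
  TTTFT
Step 2: 7 trees catch fire, 6 burn out
  TTF.F
  TF...
  TTF..
  TF...
  TTF.F
Step 3: 5 trees catch fire, 7 burn out
  TF...
  F....
  TF...
  F....
  TF...
Step 4: 3 trees catch fire, 5 burn out
  F....
  .....
  F....
  .....
  F....
Step 5: 0 trees catch fire, 3 burn out
  .....
  .....
  .....
  .....
  .....

.....
.....
.....
.....
.....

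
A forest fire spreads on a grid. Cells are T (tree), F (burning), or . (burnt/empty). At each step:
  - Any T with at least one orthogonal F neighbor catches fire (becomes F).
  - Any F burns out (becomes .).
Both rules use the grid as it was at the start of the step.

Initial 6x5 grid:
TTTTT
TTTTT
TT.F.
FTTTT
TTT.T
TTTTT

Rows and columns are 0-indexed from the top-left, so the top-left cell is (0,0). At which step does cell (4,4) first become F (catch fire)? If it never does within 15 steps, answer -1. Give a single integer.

Step 1: cell (4,4)='T' (+5 fires, +2 burnt)
Step 2: cell (4,4)='T' (+9 fires, +5 burnt)
Step 3: cell (4,4)='F' (+7 fires, +9 burnt)
  -> target ignites at step 3
Step 4: cell (4,4)='.' (+3 fires, +7 burnt)
Step 5: cell (4,4)='.' (+1 fires, +3 burnt)
Step 6: cell (4,4)='.' (+0 fires, +1 burnt)
  fire out at step 6

3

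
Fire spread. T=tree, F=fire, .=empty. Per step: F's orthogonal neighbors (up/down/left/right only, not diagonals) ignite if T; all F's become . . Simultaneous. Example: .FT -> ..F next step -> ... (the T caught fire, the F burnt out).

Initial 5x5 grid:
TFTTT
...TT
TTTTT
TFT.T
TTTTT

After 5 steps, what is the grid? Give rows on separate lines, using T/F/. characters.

Step 1: 6 trees catch fire, 2 burn out
  F.FTT
  ...TT
  TFTTT
  F.F.T
  TFTTT
Step 2: 5 trees catch fire, 6 burn out
  ...FT
  ...TT
  F.FTT
  ....T
  F.FTT
Step 3: 4 trees catch fire, 5 burn out
  ....F
  ...FT
  ...FT
  ....T
  ...FT
Step 4: 3 trees catch fire, 4 burn out
  .....
  ....F
  ....F
  ....T
  ....F
Step 5: 1 trees catch fire, 3 burn out
  .....
  .....
  .....
  ....F
  .....

.....
.....
.....
....F
.....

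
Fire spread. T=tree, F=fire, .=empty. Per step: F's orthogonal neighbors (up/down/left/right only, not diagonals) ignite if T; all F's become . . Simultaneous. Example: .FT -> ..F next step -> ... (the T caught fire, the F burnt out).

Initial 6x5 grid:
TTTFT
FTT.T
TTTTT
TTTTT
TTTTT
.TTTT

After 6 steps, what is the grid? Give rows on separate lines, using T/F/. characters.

Step 1: 5 trees catch fire, 2 burn out
  FTF.F
  .FT.T
  FTTTT
  TTTTT
  TTTTT
  .TTTT
Step 2: 5 trees catch fire, 5 burn out
  .F...
  ..F.F
  .FTTT
  FTTTT
  TTTTT
  .TTTT
Step 3: 4 trees catch fire, 5 burn out
  .....
  .....
  ..FTF
  .FTTT
  FTTTT
  .TTTT
Step 4: 4 trees catch fire, 4 burn out
  .....
  .....
  ...F.
  ..FTF
  .FTTT
  .TTTT
Step 5: 4 trees catch fire, 4 burn out
  .....
  .....
  .....
  ...F.
  ..FTF
  .FTTT
Step 6: 3 trees catch fire, 4 burn out
  .....
  .....
  .....
  .....
  ...F.
  ..FTF

.....
.....
.....
.....
...F.
..FTF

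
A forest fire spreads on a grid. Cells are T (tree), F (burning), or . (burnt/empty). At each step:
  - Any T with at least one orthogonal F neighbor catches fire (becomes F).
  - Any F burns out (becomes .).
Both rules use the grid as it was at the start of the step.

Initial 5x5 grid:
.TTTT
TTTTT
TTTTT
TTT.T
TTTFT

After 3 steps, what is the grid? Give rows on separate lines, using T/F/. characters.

Step 1: 2 trees catch fire, 1 burn out
  .TTTT
  TTTTT
  TTTTT
  TTT.T
  TTF.F
Step 2: 3 trees catch fire, 2 burn out
  .TTTT
  TTTTT
  TTTTT
  TTF.F
  TF...
Step 3: 4 trees catch fire, 3 burn out
  .TTTT
  TTTTT
  TTFTF
  TF...
  F....

.TTTT
TTTTT
TTFTF
TF...
F....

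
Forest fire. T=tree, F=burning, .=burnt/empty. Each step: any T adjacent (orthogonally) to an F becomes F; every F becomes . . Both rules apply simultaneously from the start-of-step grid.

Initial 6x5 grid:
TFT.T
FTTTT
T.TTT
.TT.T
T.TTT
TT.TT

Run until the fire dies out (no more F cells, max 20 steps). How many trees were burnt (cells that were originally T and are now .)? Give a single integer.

Step 1: +4 fires, +2 burnt (F count now 4)
Step 2: +1 fires, +4 burnt (F count now 1)
Step 3: +2 fires, +1 burnt (F count now 2)
Step 4: +3 fires, +2 burnt (F count now 3)
Step 5: +4 fires, +3 burnt (F count now 4)
Step 6: +2 fires, +4 burnt (F count now 2)
Step 7: +2 fires, +2 burnt (F count now 2)
Step 8: +1 fires, +2 burnt (F count now 1)
Step 9: +0 fires, +1 burnt (F count now 0)
Fire out after step 9
Initially T: 22, now '.': 27
Total burnt (originally-T cells now '.'): 19

Answer: 19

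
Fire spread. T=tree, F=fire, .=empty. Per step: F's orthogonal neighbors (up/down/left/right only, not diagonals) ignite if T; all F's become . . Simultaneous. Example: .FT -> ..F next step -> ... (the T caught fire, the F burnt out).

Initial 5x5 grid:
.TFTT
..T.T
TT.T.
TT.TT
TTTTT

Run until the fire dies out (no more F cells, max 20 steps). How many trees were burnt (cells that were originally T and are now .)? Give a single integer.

Step 1: +3 fires, +1 burnt (F count now 3)
Step 2: +1 fires, +3 burnt (F count now 1)
Step 3: +1 fires, +1 burnt (F count now 1)
Step 4: +0 fires, +1 burnt (F count now 0)
Fire out after step 4
Initially T: 17, now '.': 13
Total burnt (originally-T cells now '.'): 5

Answer: 5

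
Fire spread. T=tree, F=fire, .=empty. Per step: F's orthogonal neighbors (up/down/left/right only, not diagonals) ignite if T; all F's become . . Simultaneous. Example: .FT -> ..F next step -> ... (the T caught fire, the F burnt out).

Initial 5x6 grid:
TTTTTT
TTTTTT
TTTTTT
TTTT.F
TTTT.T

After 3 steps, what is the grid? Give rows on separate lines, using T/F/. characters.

Step 1: 2 trees catch fire, 1 burn out
  TTTTTT
  TTTTTT
  TTTTTF
  TTTT..
  TTTT.F
Step 2: 2 trees catch fire, 2 burn out
  TTTTTT
  TTTTTF
  TTTTF.
  TTTT..
  TTTT..
Step 3: 3 trees catch fire, 2 burn out
  TTTTTF
  TTTTF.
  TTTF..
  TTTT..
  TTTT..

TTTTTF
TTTTF.
TTTF..
TTTT..
TTTT..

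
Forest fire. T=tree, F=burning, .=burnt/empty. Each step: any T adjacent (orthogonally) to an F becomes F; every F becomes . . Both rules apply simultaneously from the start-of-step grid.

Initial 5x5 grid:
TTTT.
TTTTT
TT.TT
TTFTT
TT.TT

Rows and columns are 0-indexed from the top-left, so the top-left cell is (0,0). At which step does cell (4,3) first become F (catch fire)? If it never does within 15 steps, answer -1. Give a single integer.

Step 1: cell (4,3)='T' (+2 fires, +1 burnt)
Step 2: cell (4,3)='F' (+6 fires, +2 burnt)
  -> target ignites at step 2
Step 3: cell (4,3)='.' (+6 fires, +6 burnt)
Step 4: cell (4,3)='.' (+5 fires, +6 burnt)
Step 5: cell (4,3)='.' (+2 fires, +5 burnt)
Step 6: cell (4,3)='.' (+0 fires, +2 burnt)
  fire out at step 6

2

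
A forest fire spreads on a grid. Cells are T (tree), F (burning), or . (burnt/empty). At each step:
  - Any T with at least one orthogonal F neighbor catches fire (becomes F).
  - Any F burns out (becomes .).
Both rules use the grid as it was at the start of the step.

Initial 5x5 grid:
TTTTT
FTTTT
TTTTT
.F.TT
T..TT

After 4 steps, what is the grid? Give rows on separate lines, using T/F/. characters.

Step 1: 4 trees catch fire, 2 burn out
  FTTTT
  .FTTT
  FFTTT
  ...TT
  T..TT
Step 2: 3 trees catch fire, 4 burn out
  .FTTT
  ..FTT
  ..FTT
  ...TT
  T..TT
Step 3: 3 trees catch fire, 3 burn out
  ..FTT
  ...FT
  ...FT
  ...TT
  T..TT
Step 4: 4 trees catch fire, 3 burn out
  ...FT
  ....F
  ....F
  ...FT
  T..TT

...FT
....F
....F
...FT
T..TT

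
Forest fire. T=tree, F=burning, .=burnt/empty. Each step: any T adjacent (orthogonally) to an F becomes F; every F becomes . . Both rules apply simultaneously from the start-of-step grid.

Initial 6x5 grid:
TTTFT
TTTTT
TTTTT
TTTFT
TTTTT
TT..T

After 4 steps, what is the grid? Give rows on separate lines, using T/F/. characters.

Step 1: 7 trees catch fire, 2 burn out
  TTF.F
  TTTFT
  TTTFT
  TTF.F
  TTTFT
  TT..T
Step 2: 8 trees catch fire, 7 burn out
  TF...
  TTF.F
  TTF.F
  TF...
  TTF.F
  TT..T
Step 3: 6 trees catch fire, 8 burn out
  F....
  TF...
  TF...
  F....
  TF...
  TT..F
Step 4: 4 trees catch fire, 6 burn out
  .....
  F....
  F....
  .....
  F....
  TF...

.....
F....
F....
.....
F....
TF...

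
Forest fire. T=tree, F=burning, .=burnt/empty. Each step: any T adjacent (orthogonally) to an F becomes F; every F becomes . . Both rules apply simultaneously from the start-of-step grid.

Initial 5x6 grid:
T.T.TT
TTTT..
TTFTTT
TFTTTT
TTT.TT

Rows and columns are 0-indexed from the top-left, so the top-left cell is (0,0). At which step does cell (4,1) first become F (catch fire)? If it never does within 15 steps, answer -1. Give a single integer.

Step 1: cell (4,1)='F' (+6 fires, +2 burnt)
  -> target ignites at step 1
Step 2: cell (4,1)='.' (+8 fires, +6 burnt)
Step 3: cell (4,1)='.' (+3 fires, +8 burnt)
Step 4: cell (4,1)='.' (+3 fires, +3 burnt)
Step 5: cell (4,1)='.' (+1 fires, +3 burnt)
Step 6: cell (4,1)='.' (+0 fires, +1 burnt)
  fire out at step 6

1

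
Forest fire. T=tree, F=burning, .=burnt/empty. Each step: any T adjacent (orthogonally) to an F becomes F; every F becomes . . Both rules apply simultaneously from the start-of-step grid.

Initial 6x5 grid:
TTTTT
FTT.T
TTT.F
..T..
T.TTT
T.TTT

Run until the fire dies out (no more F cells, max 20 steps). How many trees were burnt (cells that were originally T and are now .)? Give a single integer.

Step 1: +4 fires, +2 burnt (F count now 4)
Step 2: +4 fires, +4 burnt (F count now 4)
Step 3: +3 fires, +4 burnt (F count now 3)
Step 4: +1 fires, +3 burnt (F count now 1)
Step 5: +1 fires, +1 burnt (F count now 1)
Step 6: +2 fires, +1 burnt (F count now 2)
Step 7: +2 fires, +2 burnt (F count now 2)
Step 8: +1 fires, +2 burnt (F count now 1)
Step 9: +0 fires, +1 burnt (F count now 0)
Fire out after step 9
Initially T: 20, now '.': 28
Total burnt (originally-T cells now '.'): 18

Answer: 18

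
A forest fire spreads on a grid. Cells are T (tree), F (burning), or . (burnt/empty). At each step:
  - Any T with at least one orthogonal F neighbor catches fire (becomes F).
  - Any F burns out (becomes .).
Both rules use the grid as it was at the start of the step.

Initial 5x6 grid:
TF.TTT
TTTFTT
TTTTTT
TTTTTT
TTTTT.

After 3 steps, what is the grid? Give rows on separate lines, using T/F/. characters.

Step 1: 6 trees catch fire, 2 burn out
  F..FTT
  TFF.FT
  TTTFTT
  TTTTTT
  TTTTT.
Step 2: 7 trees catch fire, 6 burn out
  ....FT
  F....F
  TFF.FT
  TTTFTT
  TTTTT.
Step 3: 7 trees catch fire, 7 burn out
  .....F
  ......
  F....F
  TFF.FT
  TTTFT.

.....F
......
F....F
TFF.FT
TTTFT.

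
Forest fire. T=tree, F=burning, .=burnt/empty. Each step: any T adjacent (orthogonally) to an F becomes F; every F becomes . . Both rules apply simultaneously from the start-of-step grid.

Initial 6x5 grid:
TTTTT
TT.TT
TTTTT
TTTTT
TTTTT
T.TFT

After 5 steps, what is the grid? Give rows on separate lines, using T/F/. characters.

Step 1: 3 trees catch fire, 1 burn out
  TTTTT
  TT.TT
  TTTTT
  TTTTT
  TTTFT
  T.F.F
Step 2: 3 trees catch fire, 3 burn out
  TTTTT
  TT.TT
  TTTTT
  TTTFT
  TTF.F
  T....
Step 3: 4 trees catch fire, 3 burn out
  TTTTT
  TT.TT
  TTTFT
  TTF.F
  TF...
  T....
Step 4: 5 trees catch fire, 4 burn out
  TTTTT
  TT.FT
  TTF.F
  TF...
  F....
  T....
Step 5: 5 trees catch fire, 5 burn out
  TTTFT
  TT..F
  TF...
  F....
  .....
  F....

TTTFT
TT..F
TF...
F....
.....
F....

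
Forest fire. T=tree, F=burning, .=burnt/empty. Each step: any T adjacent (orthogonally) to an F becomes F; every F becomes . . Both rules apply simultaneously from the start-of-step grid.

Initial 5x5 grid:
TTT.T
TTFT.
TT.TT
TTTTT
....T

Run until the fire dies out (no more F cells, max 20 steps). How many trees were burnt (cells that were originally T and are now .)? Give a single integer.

Answer: 16

Derivation:
Step 1: +3 fires, +1 burnt (F count now 3)
Step 2: +4 fires, +3 burnt (F count now 4)
Step 3: +5 fires, +4 burnt (F count now 5)
Step 4: +3 fires, +5 burnt (F count now 3)
Step 5: +1 fires, +3 burnt (F count now 1)
Step 6: +0 fires, +1 burnt (F count now 0)
Fire out after step 6
Initially T: 17, now '.': 24
Total burnt (originally-T cells now '.'): 16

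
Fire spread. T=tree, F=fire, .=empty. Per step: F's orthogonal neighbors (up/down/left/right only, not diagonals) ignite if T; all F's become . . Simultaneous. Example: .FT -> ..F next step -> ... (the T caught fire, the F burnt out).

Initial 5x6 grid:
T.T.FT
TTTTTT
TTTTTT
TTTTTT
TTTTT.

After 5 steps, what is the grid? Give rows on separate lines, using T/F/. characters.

Step 1: 2 trees catch fire, 1 burn out
  T.T..F
  TTTTFT
  TTTTTT
  TTTTTT
  TTTTT.
Step 2: 3 trees catch fire, 2 burn out
  T.T...
  TTTF.F
  TTTTFT
  TTTTTT
  TTTTT.
Step 3: 4 trees catch fire, 3 burn out
  T.T...
  TTF...
  TTTF.F
  TTTTFT
  TTTTT.
Step 4: 6 trees catch fire, 4 burn out
  T.F...
  TF....
  TTF...
  TTTF.F
  TTTTF.
Step 5: 4 trees catch fire, 6 burn out
  T.....
  F.....
  TF....
  TTF...
  TTTF..

T.....
F.....
TF....
TTF...
TTTF..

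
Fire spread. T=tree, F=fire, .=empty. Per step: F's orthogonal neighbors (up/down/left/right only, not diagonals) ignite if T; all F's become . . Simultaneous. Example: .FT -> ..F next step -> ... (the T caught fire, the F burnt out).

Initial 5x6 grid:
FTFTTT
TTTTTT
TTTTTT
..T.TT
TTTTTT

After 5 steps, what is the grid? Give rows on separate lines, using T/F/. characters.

Step 1: 4 trees catch fire, 2 burn out
  .F.FTT
  FTFTTT
  TTTTTT
  ..T.TT
  TTTTTT
Step 2: 5 trees catch fire, 4 burn out
  ....FT
  .F.FTT
  FTFTTT
  ..T.TT
  TTTTTT
Step 3: 5 trees catch fire, 5 burn out
  .....F
  ....FT
  .F.FTT
  ..F.TT
  TTTTTT
Step 4: 3 trees catch fire, 5 burn out
  ......
  .....F
  ....FT
  ....TT
  TTFTTT
Step 5: 4 trees catch fire, 3 burn out
  ......
  ......
  .....F
  ....FT
  TF.FTT

......
......
.....F
....FT
TF.FTT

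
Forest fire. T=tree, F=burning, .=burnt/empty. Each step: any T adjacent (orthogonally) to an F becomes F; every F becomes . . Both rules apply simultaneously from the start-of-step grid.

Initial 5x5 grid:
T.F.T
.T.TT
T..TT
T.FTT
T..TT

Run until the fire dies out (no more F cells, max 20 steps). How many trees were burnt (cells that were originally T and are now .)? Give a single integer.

Answer: 9

Derivation:
Step 1: +1 fires, +2 burnt (F count now 1)
Step 2: +3 fires, +1 burnt (F count now 3)
Step 3: +3 fires, +3 burnt (F count now 3)
Step 4: +1 fires, +3 burnt (F count now 1)
Step 5: +1 fires, +1 burnt (F count now 1)
Step 6: +0 fires, +1 burnt (F count now 0)
Fire out after step 6
Initially T: 14, now '.': 20
Total burnt (originally-T cells now '.'): 9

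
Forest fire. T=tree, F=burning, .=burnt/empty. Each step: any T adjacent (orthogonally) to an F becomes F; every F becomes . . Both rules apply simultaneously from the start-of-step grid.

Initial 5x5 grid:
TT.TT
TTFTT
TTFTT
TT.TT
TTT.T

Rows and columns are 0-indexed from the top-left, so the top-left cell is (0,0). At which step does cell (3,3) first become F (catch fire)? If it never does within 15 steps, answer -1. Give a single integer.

Step 1: cell (3,3)='T' (+4 fires, +2 burnt)
Step 2: cell (3,3)='F' (+8 fires, +4 burnt)
  -> target ignites at step 2
Step 3: cell (3,3)='.' (+5 fires, +8 burnt)
Step 4: cell (3,3)='.' (+3 fires, +5 burnt)
Step 5: cell (3,3)='.' (+0 fires, +3 burnt)
  fire out at step 5

2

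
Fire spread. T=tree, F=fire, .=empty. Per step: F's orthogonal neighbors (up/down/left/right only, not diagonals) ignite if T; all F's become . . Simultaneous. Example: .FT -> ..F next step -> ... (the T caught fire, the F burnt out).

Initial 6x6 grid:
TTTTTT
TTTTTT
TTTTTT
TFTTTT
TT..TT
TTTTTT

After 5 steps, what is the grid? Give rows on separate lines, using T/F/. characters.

Step 1: 4 trees catch fire, 1 burn out
  TTTTTT
  TTTTTT
  TFTTTT
  F.FTTT
  TF..TT
  TTTTTT
Step 2: 6 trees catch fire, 4 burn out
  TTTTTT
  TFTTTT
  F.FTTT
  ...FTT
  F...TT
  TFTTTT
Step 3: 7 trees catch fire, 6 burn out
  TFTTTT
  F.FTTT
  ...FTT
  ....FT
  ....TT
  F.FTTT
Step 4: 7 trees catch fire, 7 burn out
  F.FTTT
  ...FTT
  ....FT
  .....F
  ....FT
  ...FTT
Step 5: 5 trees catch fire, 7 burn out
  ...FTT
  ....FT
  .....F
  ......
  .....F
  ....FT

...FTT
....FT
.....F
......
.....F
....FT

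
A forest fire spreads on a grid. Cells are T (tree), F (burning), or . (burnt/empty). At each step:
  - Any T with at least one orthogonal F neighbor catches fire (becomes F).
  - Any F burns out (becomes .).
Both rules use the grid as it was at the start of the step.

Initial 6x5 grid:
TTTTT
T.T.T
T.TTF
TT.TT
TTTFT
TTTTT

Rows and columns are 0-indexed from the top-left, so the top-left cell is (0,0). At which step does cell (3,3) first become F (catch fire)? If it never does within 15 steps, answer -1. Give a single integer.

Step 1: cell (3,3)='F' (+7 fires, +2 burnt)
  -> target ignites at step 1
Step 2: cell (3,3)='.' (+5 fires, +7 burnt)
Step 3: cell (3,3)='.' (+5 fires, +5 burnt)
Step 4: cell (3,3)='.' (+3 fires, +5 burnt)
Step 5: cell (3,3)='.' (+2 fires, +3 burnt)
Step 6: cell (3,3)='.' (+2 fires, +2 burnt)
Step 7: cell (3,3)='.' (+0 fires, +2 burnt)
  fire out at step 7

1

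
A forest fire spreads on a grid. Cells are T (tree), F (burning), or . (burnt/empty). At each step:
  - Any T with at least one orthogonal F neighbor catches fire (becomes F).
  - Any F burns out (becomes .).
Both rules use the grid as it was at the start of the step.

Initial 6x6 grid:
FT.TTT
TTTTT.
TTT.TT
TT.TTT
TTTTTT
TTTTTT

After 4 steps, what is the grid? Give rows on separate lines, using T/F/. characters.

Step 1: 2 trees catch fire, 1 burn out
  .F.TTT
  FTTTT.
  TTT.TT
  TT.TTT
  TTTTTT
  TTTTTT
Step 2: 2 trees catch fire, 2 burn out
  ...TTT
  .FTTT.
  FTT.TT
  TT.TTT
  TTTTTT
  TTTTTT
Step 3: 3 trees catch fire, 2 burn out
  ...TTT
  ..FTT.
  .FT.TT
  FT.TTT
  TTTTTT
  TTTTTT
Step 4: 4 trees catch fire, 3 burn out
  ...TTT
  ...FT.
  ..F.TT
  .F.TTT
  FTTTTT
  TTTTTT

...TTT
...FT.
..F.TT
.F.TTT
FTTTTT
TTTTTT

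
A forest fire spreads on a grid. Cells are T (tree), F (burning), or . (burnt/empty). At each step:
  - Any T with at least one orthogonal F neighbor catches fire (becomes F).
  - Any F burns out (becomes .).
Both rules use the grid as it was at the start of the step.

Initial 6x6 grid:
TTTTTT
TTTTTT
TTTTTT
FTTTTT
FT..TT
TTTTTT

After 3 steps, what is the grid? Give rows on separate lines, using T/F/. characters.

Step 1: 4 trees catch fire, 2 burn out
  TTTTTT
  TTTTTT
  FTTTTT
  .FTTTT
  .F..TT
  FTTTTT
Step 2: 4 trees catch fire, 4 burn out
  TTTTTT
  FTTTTT
  .FTTTT
  ..FTTT
  ....TT
  .FTTTT
Step 3: 5 trees catch fire, 4 burn out
  FTTTTT
  .FTTTT
  ..FTTT
  ...FTT
  ....TT
  ..FTTT

FTTTTT
.FTTTT
..FTTT
...FTT
....TT
..FTTT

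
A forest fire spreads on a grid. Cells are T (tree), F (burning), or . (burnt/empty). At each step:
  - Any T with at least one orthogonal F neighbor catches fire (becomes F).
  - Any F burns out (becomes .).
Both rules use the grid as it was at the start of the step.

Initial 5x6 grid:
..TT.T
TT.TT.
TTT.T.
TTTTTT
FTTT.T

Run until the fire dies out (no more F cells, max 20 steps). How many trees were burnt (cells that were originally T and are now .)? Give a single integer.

Answer: 20

Derivation:
Step 1: +2 fires, +1 burnt (F count now 2)
Step 2: +3 fires, +2 burnt (F count now 3)
Step 3: +4 fires, +3 burnt (F count now 4)
Step 4: +3 fires, +4 burnt (F count now 3)
Step 5: +1 fires, +3 burnt (F count now 1)
Step 6: +2 fires, +1 burnt (F count now 2)
Step 7: +2 fires, +2 burnt (F count now 2)
Step 8: +1 fires, +2 burnt (F count now 1)
Step 9: +1 fires, +1 burnt (F count now 1)
Step 10: +1 fires, +1 burnt (F count now 1)
Step 11: +0 fires, +1 burnt (F count now 0)
Fire out after step 11
Initially T: 21, now '.': 29
Total burnt (originally-T cells now '.'): 20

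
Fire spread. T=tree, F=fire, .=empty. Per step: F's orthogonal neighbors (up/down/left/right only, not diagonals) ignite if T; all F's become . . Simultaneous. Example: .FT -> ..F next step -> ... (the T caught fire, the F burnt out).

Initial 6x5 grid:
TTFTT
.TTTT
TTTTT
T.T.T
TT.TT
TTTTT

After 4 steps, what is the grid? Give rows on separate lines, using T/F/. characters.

Step 1: 3 trees catch fire, 1 burn out
  TF.FT
  .TFTT
  TTTTT
  T.T.T
  TT.TT
  TTTTT
Step 2: 5 trees catch fire, 3 burn out
  F...F
  .F.FT
  TTFTT
  T.T.T
  TT.TT
  TTTTT
Step 3: 4 trees catch fire, 5 burn out
  .....
  ....F
  TF.FT
  T.F.T
  TT.TT
  TTTTT
Step 4: 2 trees catch fire, 4 burn out
  .....
  .....
  F...F
  T...T
  TT.TT
  TTTTT

.....
.....
F...F
T...T
TT.TT
TTTTT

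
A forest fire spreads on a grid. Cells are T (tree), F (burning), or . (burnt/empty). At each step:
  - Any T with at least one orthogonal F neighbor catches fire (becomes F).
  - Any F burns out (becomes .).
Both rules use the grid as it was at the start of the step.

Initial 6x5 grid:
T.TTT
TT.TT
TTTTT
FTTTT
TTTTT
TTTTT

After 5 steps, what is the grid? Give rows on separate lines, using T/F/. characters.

Step 1: 3 trees catch fire, 1 burn out
  T.TTT
  TT.TT
  FTTTT
  .FTTT
  FTTTT
  TTTTT
Step 2: 5 trees catch fire, 3 burn out
  T.TTT
  FT.TT
  .FTTT
  ..FTT
  .FTTT
  FTTTT
Step 3: 6 trees catch fire, 5 burn out
  F.TTT
  .F.TT
  ..FTT
  ...FT
  ..FTT
  .FTTT
Step 4: 4 trees catch fire, 6 burn out
  ..TTT
  ...TT
  ...FT
  ....F
  ...FT
  ..FTT
Step 5: 4 trees catch fire, 4 burn out
  ..TTT
  ...FT
  ....F
  .....
  ....F
  ...FT

..TTT
...FT
....F
.....
....F
...FT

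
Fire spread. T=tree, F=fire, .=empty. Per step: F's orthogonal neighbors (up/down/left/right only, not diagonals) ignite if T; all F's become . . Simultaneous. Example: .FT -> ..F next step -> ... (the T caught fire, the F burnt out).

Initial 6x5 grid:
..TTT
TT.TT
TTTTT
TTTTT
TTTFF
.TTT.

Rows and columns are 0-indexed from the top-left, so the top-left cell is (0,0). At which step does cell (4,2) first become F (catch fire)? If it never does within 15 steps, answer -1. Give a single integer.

Step 1: cell (4,2)='F' (+4 fires, +2 burnt)
  -> target ignites at step 1
Step 2: cell (4,2)='.' (+5 fires, +4 burnt)
Step 3: cell (4,2)='.' (+6 fires, +5 burnt)
Step 4: cell (4,2)='.' (+4 fires, +6 burnt)
Step 5: cell (4,2)='.' (+3 fires, +4 burnt)
Step 6: cell (4,2)='.' (+1 fires, +3 burnt)
Step 7: cell (4,2)='.' (+0 fires, +1 burnt)
  fire out at step 7

1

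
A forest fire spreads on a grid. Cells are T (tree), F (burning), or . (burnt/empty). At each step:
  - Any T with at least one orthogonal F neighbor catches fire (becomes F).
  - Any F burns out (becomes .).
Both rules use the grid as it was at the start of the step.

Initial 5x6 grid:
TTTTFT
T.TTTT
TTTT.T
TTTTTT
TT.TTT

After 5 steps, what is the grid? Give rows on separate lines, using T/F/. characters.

Step 1: 3 trees catch fire, 1 burn out
  TTTF.F
  T.TTFT
  TTTT.T
  TTTTTT
  TT.TTT
Step 2: 3 trees catch fire, 3 burn out
  TTF...
  T.TF.F
  TTTT.T
  TTTTTT
  TT.TTT
Step 3: 4 trees catch fire, 3 burn out
  TF....
  T.F...
  TTTF.F
  TTTTTT
  TT.TTT
Step 4: 4 trees catch fire, 4 burn out
  F.....
  T.....
  TTF...
  TTTFTF
  TT.TTT
Step 5: 6 trees catch fire, 4 burn out
  ......
  F.....
  TF....
  TTF.F.
  TT.FTF

......
F.....
TF....
TTF.F.
TT.FTF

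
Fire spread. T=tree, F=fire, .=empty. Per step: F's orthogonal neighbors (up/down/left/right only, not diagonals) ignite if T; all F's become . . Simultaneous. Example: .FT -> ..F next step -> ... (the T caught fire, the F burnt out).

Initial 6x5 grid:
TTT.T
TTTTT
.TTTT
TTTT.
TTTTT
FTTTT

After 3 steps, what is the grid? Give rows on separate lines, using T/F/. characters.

Step 1: 2 trees catch fire, 1 burn out
  TTT.T
  TTTTT
  .TTTT
  TTTT.
  FTTTT
  .FTTT
Step 2: 3 trees catch fire, 2 burn out
  TTT.T
  TTTTT
  .TTTT
  FTTT.
  .FTTT
  ..FTT
Step 3: 3 trees catch fire, 3 burn out
  TTT.T
  TTTTT
  .TTTT
  .FTT.
  ..FTT
  ...FT

TTT.T
TTTTT
.TTTT
.FTT.
..FTT
...FT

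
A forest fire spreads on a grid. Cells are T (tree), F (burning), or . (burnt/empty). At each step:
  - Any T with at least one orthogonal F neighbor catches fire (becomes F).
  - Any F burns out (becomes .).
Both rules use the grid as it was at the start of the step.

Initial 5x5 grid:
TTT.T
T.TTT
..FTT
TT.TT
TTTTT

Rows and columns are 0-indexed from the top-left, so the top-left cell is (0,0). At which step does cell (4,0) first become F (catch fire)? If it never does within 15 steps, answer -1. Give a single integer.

Step 1: cell (4,0)='T' (+2 fires, +1 burnt)
Step 2: cell (4,0)='T' (+4 fires, +2 burnt)
Step 3: cell (4,0)='T' (+4 fires, +4 burnt)
Step 4: cell (4,0)='T' (+4 fires, +4 burnt)
Step 5: cell (4,0)='T' (+2 fires, +4 burnt)
Step 6: cell (4,0)='F' (+2 fires, +2 burnt)
  -> target ignites at step 6
Step 7: cell (4,0)='.' (+1 fires, +2 burnt)
Step 8: cell (4,0)='.' (+0 fires, +1 burnt)
  fire out at step 8

6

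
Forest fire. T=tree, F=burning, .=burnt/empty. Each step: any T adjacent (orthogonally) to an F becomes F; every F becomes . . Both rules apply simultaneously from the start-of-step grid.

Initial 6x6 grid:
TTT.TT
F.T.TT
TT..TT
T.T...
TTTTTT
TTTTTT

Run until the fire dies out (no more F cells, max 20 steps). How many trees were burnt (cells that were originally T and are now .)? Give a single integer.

Answer: 20

Derivation:
Step 1: +2 fires, +1 burnt (F count now 2)
Step 2: +3 fires, +2 burnt (F count now 3)
Step 3: +2 fires, +3 burnt (F count now 2)
Step 4: +3 fires, +2 burnt (F count now 3)
Step 5: +2 fires, +3 burnt (F count now 2)
Step 6: +3 fires, +2 burnt (F count now 3)
Step 7: +2 fires, +3 burnt (F count now 2)
Step 8: +2 fires, +2 burnt (F count now 2)
Step 9: +1 fires, +2 burnt (F count now 1)
Step 10: +0 fires, +1 burnt (F count now 0)
Fire out after step 10
Initially T: 26, now '.': 30
Total burnt (originally-T cells now '.'): 20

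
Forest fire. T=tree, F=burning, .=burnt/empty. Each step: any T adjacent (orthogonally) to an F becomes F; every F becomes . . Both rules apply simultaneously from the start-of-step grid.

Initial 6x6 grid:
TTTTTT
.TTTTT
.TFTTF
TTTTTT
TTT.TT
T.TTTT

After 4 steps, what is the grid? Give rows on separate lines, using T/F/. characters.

Step 1: 7 trees catch fire, 2 burn out
  TTTTTT
  .TFTTF
  .F.FF.
  TTFTTF
  TTT.TT
  T.TTTT
Step 2: 10 trees catch fire, 7 burn out
  TTFTTF
  .F.FF.
  ......
  TF.FF.
  TTF.TF
  T.TTTT
Step 3: 8 trees catch fire, 10 burn out
  TF.FF.
  ......
  ......
  F.....
  TF..F.
  T.FTTF
Step 4: 4 trees catch fire, 8 burn out
  F.....
  ......
  ......
  ......
  F.....
  T..FF.

F.....
......
......
......
F.....
T..FF.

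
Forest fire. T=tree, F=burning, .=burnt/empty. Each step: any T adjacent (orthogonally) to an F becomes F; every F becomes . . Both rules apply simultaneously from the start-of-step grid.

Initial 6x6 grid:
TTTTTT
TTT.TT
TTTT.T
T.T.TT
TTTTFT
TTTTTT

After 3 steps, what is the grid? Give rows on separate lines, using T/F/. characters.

Step 1: 4 trees catch fire, 1 burn out
  TTTTTT
  TTT.TT
  TTTT.T
  T.T.FT
  TTTF.F
  TTTTFT
Step 2: 4 trees catch fire, 4 burn out
  TTTTTT
  TTT.TT
  TTTT.T
  T.T..F
  TTF...
  TTTF.F
Step 3: 4 trees catch fire, 4 burn out
  TTTTTT
  TTT.TT
  TTTT.F
  T.F...
  TF....
  TTF...

TTTTTT
TTT.TT
TTTT.F
T.F...
TF....
TTF...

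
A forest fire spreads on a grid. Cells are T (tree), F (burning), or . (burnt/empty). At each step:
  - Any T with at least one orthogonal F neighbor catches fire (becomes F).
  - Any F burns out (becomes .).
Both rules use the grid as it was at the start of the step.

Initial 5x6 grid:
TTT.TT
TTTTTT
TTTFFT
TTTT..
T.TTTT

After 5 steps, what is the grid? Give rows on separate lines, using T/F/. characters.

Step 1: 5 trees catch fire, 2 burn out
  TTT.TT
  TTTFFT
  TTF..F
  TTTF..
  T.TTTT
Step 2: 6 trees catch fire, 5 burn out
  TTT.FT
  TTF..F
  TF....
  TTF...
  T.TFTT
Step 3: 7 trees catch fire, 6 burn out
  TTF..F
  TF....
  F.....
  TF....
  T.F.FT
Step 4: 4 trees catch fire, 7 burn out
  TF....
  F.....
  ......
  F.....
  T....F
Step 5: 2 trees catch fire, 4 burn out
  F.....
  ......
  ......
  ......
  F.....

F.....
......
......
......
F.....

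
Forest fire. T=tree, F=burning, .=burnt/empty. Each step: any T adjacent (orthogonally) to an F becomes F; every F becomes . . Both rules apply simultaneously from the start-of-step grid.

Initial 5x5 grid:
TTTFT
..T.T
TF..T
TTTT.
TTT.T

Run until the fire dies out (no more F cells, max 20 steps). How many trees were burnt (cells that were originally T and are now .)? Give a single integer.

Answer: 15

Derivation:
Step 1: +4 fires, +2 burnt (F count now 4)
Step 2: +6 fires, +4 burnt (F count now 6)
Step 3: +5 fires, +6 burnt (F count now 5)
Step 4: +0 fires, +5 burnt (F count now 0)
Fire out after step 4
Initially T: 16, now '.': 24
Total burnt (originally-T cells now '.'): 15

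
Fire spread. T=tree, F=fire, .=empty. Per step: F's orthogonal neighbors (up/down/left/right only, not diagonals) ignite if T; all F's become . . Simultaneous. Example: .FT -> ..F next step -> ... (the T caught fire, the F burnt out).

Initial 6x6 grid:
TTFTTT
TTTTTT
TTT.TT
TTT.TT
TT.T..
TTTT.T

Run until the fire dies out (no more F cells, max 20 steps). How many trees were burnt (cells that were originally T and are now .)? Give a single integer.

Answer: 28

Derivation:
Step 1: +3 fires, +1 burnt (F count now 3)
Step 2: +5 fires, +3 burnt (F count now 5)
Step 3: +5 fires, +5 burnt (F count now 5)
Step 4: +4 fires, +5 burnt (F count now 4)
Step 5: +4 fires, +4 burnt (F count now 4)
Step 6: +3 fires, +4 burnt (F count now 3)
Step 7: +2 fires, +3 burnt (F count now 2)
Step 8: +1 fires, +2 burnt (F count now 1)
Step 9: +1 fires, +1 burnt (F count now 1)
Step 10: +0 fires, +1 burnt (F count now 0)
Fire out after step 10
Initially T: 29, now '.': 35
Total burnt (originally-T cells now '.'): 28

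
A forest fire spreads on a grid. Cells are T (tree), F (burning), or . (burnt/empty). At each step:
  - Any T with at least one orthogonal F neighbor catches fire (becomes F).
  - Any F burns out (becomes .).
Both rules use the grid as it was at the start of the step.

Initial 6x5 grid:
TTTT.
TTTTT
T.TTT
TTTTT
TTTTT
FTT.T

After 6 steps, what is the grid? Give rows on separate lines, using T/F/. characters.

Step 1: 2 trees catch fire, 1 burn out
  TTTT.
  TTTTT
  T.TTT
  TTTTT
  FTTTT
  .FT.T
Step 2: 3 trees catch fire, 2 burn out
  TTTT.
  TTTTT
  T.TTT
  FTTTT
  .FTTT
  ..F.T
Step 3: 3 trees catch fire, 3 burn out
  TTTT.
  TTTTT
  F.TTT
  .FTTT
  ..FTT
  ....T
Step 4: 3 trees catch fire, 3 burn out
  TTTT.
  FTTTT
  ..TTT
  ..FTT
  ...FT
  ....T
Step 5: 5 trees catch fire, 3 burn out
  FTTT.
  .FTTT
  ..FTT
  ...FT
  ....F
  ....T
Step 6: 5 trees catch fire, 5 burn out
  .FTT.
  ..FTT
  ...FT
  ....F
  .....
  ....F

.FTT.
..FTT
...FT
....F
.....
....F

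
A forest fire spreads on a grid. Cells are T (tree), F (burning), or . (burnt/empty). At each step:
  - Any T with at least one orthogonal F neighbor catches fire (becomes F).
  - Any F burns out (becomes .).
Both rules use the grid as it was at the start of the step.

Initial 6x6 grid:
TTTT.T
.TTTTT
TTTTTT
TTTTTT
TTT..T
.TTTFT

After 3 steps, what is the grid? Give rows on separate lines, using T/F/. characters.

Step 1: 2 trees catch fire, 1 burn out
  TTTT.T
  .TTTTT
  TTTTTT
  TTTTTT
  TTT..T
  .TTF.F
Step 2: 2 trees catch fire, 2 burn out
  TTTT.T
  .TTTTT
  TTTTTT
  TTTTTT
  TTT..F
  .TF...
Step 3: 3 trees catch fire, 2 burn out
  TTTT.T
  .TTTTT
  TTTTTT
  TTTTTF
  TTF...
  .F....

TTTT.T
.TTTTT
TTTTTT
TTTTTF
TTF...
.F....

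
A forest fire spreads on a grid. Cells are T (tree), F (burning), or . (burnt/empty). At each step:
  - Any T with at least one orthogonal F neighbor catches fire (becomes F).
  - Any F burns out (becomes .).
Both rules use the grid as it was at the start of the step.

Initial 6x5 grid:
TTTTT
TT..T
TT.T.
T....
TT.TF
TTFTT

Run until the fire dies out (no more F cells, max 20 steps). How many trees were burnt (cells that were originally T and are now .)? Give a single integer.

Answer: 18

Derivation:
Step 1: +4 fires, +2 burnt (F count now 4)
Step 2: +2 fires, +4 burnt (F count now 2)
Step 3: +1 fires, +2 burnt (F count now 1)
Step 4: +1 fires, +1 burnt (F count now 1)
Step 5: +1 fires, +1 burnt (F count now 1)
Step 6: +2 fires, +1 burnt (F count now 2)
Step 7: +2 fires, +2 burnt (F count now 2)
Step 8: +1 fires, +2 burnt (F count now 1)
Step 9: +1 fires, +1 burnt (F count now 1)
Step 10: +1 fires, +1 burnt (F count now 1)
Step 11: +1 fires, +1 burnt (F count now 1)
Step 12: +1 fires, +1 burnt (F count now 1)
Step 13: +0 fires, +1 burnt (F count now 0)
Fire out after step 13
Initially T: 19, now '.': 29
Total burnt (originally-T cells now '.'): 18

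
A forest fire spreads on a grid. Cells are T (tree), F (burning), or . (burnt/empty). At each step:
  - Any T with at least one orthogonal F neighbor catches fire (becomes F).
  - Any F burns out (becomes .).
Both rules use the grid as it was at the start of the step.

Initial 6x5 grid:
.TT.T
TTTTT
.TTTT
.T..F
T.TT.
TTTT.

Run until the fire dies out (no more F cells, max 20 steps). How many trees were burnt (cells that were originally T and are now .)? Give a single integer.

Answer: 13

Derivation:
Step 1: +1 fires, +1 burnt (F count now 1)
Step 2: +2 fires, +1 burnt (F count now 2)
Step 3: +3 fires, +2 burnt (F count now 3)
Step 4: +2 fires, +3 burnt (F count now 2)
Step 5: +3 fires, +2 burnt (F count now 3)
Step 6: +2 fires, +3 burnt (F count now 2)
Step 7: +0 fires, +2 burnt (F count now 0)
Fire out after step 7
Initially T: 20, now '.': 23
Total burnt (originally-T cells now '.'): 13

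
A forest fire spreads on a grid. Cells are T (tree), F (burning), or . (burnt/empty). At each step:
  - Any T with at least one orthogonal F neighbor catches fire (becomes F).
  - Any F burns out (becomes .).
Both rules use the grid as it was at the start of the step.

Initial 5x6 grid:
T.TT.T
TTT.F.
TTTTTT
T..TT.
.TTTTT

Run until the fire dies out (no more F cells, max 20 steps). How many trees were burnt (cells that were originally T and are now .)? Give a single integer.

Step 1: +1 fires, +1 burnt (F count now 1)
Step 2: +3 fires, +1 burnt (F count now 3)
Step 3: +3 fires, +3 burnt (F count now 3)
Step 4: +4 fires, +3 burnt (F count now 4)
Step 5: +4 fires, +4 burnt (F count now 4)
Step 6: +4 fires, +4 burnt (F count now 4)
Step 7: +1 fires, +4 burnt (F count now 1)
Step 8: +0 fires, +1 burnt (F count now 0)
Fire out after step 8
Initially T: 21, now '.': 29
Total burnt (originally-T cells now '.'): 20

Answer: 20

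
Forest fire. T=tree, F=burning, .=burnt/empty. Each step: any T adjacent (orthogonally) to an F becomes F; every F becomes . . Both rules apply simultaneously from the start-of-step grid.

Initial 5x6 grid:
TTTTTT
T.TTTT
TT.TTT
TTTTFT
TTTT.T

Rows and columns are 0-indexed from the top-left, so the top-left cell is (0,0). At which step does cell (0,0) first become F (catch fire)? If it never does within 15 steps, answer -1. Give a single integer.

Step 1: cell (0,0)='T' (+3 fires, +1 burnt)
Step 2: cell (0,0)='T' (+6 fires, +3 burnt)
Step 3: cell (0,0)='T' (+5 fires, +6 burnt)
Step 4: cell (0,0)='T' (+6 fires, +5 burnt)
Step 5: cell (0,0)='T' (+3 fires, +6 burnt)
Step 6: cell (0,0)='T' (+2 fires, +3 burnt)
Step 7: cell (0,0)='F' (+1 fires, +2 burnt)
  -> target ignites at step 7
Step 8: cell (0,0)='.' (+0 fires, +1 burnt)
  fire out at step 8

7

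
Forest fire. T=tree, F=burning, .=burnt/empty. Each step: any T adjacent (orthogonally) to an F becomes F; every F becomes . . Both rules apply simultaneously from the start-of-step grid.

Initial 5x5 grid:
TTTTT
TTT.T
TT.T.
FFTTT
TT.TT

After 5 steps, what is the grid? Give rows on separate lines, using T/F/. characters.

Step 1: 5 trees catch fire, 2 burn out
  TTTTT
  TTT.T
  FF.T.
  ..FTT
  FF.TT
Step 2: 3 trees catch fire, 5 burn out
  TTTTT
  FFT.T
  ...T.
  ...FT
  ...TT
Step 3: 6 trees catch fire, 3 burn out
  FFTTT
  ..F.T
  ...F.
  ....F
  ...FT
Step 4: 2 trees catch fire, 6 burn out
  ..FTT
  ....T
  .....
  .....
  ....F
Step 5: 1 trees catch fire, 2 burn out
  ...FT
  ....T
  .....
  .....
  .....

...FT
....T
.....
.....
.....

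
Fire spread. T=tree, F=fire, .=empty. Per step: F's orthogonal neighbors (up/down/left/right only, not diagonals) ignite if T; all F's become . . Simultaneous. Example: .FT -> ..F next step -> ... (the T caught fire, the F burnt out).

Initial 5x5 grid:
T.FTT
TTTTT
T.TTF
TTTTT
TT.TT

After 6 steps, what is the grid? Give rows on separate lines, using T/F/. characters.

Step 1: 5 trees catch fire, 2 burn out
  T..FT
  TTFTF
  T.TF.
  TTTTF
  TT.TT
Step 2: 6 trees catch fire, 5 burn out
  T...F
  TF.F.
  T.F..
  TTTF.
  TT.TF
Step 3: 3 trees catch fire, 6 burn out
  T....
  F....
  T....
  TTF..
  TT.F.
Step 4: 3 trees catch fire, 3 burn out
  F....
  .....
  F....
  TF...
  TT...
Step 5: 2 trees catch fire, 3 burn out
  .....
  .....
  .....
  F....
  TF...
Step 6: 1 trees catch fire, 2 burn out
  .....
  .....
  .....
  .....
  F....

.....
.....
.....
.....
F....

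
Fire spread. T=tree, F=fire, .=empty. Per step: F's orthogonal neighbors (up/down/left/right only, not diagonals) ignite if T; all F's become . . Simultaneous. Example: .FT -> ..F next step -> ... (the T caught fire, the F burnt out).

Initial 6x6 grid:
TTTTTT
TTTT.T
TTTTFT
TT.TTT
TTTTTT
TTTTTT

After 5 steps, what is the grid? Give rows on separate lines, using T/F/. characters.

Step 1: 3 trees catch fire, 1 burn out
  TTTTTT
  TTTT.T
  TTTF.F
  TT.TFT
  TTTTTT
  TTTTTT
Step 2: 6 trees catch fire, 3 burn out
  TTTTTT
  TTTF.F
  TTF...
  TT.F.F
  TTTTFT
  TTTTTT
Step 3: 7 trees catch fire, 6 burn out
  TTTFTF
  TTF...
  TF....
  TT....
  TTTF.F
  TTTTFT
Step 4: 8 trees catch fire, 7 burn out
  TTF.F.
  TF....
  F.....
  TF....
  TTF...
  TTTF.F
Step 5: 5 trees catch fire, 8 burn out
  TF....
  F.....
  ......
  F.....
  TF....
  TTF...

TF....
F.....
......
F.....
TF....
TTF...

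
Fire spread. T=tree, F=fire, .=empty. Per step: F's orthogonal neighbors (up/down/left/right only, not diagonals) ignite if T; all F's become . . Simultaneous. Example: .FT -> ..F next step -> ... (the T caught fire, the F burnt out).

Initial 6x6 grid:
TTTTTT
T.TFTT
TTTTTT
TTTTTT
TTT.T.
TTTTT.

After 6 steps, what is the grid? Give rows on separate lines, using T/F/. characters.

Step 1: 4 trees catch fire, 1 burn out
  TTTFTT
  T.F.FT
  TTTFTT
  TTTTTT
  TTT.T.
  TTTTT.
Step 2: 6 trees catch fire, 4 burn out
  TTF.FT
  T....F
  TTF.FT
  TTTFTT
  TTT.T.
  TTTTT.
Step 3: 6 trees catch fire, 6 burn out
  TF...F
  T.....
  TF...F
  TTF.FT
  TTT.T.
  TTTTT.
Step 4: 6 trees catch fire, 6 burn out
  F.....
  T.....
  F.....
  TF...F
  TTF.F.
  TTTTT.
Step 5: 5 trees catch fire, 6 burn out
  ......
  F.....
  ......
  F.....
  TF....
  TTFTF.
Step 6: 3 trees catch fire, 5 burn out
  ......
  ......
  ......
  ......
  F.....
  TF.F..

......
......
......
......
F.....
TF.F..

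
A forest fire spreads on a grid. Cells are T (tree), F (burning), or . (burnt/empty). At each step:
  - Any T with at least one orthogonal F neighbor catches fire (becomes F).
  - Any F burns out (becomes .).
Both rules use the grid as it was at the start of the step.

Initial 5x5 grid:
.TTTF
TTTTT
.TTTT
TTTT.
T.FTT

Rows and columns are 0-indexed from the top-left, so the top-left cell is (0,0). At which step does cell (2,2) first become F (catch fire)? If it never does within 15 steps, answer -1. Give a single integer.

Step 1: cell (2,2)='T' (+4 fires, +2 burnt)
Step 2: cell (2,2)='F' (+7 fires, +4 burnt)
  -> target ignites at step 2
Step 3: cell (2,2)='.' (+5 fires, +7 burnt)
Step 4: cell (2,2)='.' (+2 fires, +5 burnt)
Step 5: cell (2,2)='.' (+1 fires, +2 burnt)
Step 6: cell (2,2)='.' (+0 fires, +1 burnt)
  fire out at step 6

2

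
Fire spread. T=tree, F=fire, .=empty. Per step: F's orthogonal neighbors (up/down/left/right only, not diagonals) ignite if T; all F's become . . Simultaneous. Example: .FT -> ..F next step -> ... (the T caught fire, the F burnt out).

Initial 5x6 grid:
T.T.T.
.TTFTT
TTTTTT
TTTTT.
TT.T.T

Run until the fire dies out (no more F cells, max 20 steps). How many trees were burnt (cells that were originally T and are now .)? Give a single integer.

Step 1: +3 fires, +1 burnt (F count now 3)
Step 2: +7 fires, +3 burnt (F count now 7)
Step 3: +5 fires, +7 burnt (F count now 5)
Step 4: +2 fires, +5 burnt (F count now 2)
Step 5: +2 fires, +2 burnt (F count now 2)
Step 6: +1 fires, +2 burnt (F count now 1)
Step 7: +0 fires, +1 burnt (F count now 0)
Fire out after step 7
Initially T: 22, now '.': 28
Total burnt (originally-T cells now '.'): 20

Answer: 20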